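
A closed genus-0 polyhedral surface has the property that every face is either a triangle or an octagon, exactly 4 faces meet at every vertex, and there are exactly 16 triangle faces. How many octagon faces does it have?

2

Let x be the number of octagons; then F = 16 + x.
Edge–face incidences: 2E = 3·16 + 8·x = 48 + 8x.
Every vertex has degree 4, so 4V = 2E.
Euler: V − E + F = 2 ⇒ (2E)/4 − E + (16 + x) = 2.
Multiply by 8: 2·(2E) − 4·(2E) + 8·(16 + x) = 16, i.e. 128 + 8x − 2·(48 + 8x) = 16.
Collecting terms: −8x + 32 = 16, so −8x = −16, so x = 2.
Then 2E = 48 + 8·2 = 64, so E = 32, V = 2E/4 = 16, F = 16 + 2 = 18.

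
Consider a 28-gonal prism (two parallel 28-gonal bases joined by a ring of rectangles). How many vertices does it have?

A prism on an n-gon has two n-gon bases and n rectangular sides: V = 2·28 = 56, E = 3·28 = 84, F = 28 + 2 = 30.

56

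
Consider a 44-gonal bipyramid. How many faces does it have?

88

A bipyramid over an n-gon has 2n triangular faces and n + 2 vertices: V = 44 + 2 = 46, E = 3·44 = 132, F = 2·44 = 88.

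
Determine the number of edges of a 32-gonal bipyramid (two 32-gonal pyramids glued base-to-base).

96

A bipyramid over an n-gon has 2n triangular faces and n + 2 vertices: V = 32 + 2 = 34, E = 3·32 = 96, F = 2·32 = 64.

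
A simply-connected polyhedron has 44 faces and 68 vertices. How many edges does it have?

110

Here V − E + F = 2.
E = V + F − (2) = 68 + 44 − (2) = 110.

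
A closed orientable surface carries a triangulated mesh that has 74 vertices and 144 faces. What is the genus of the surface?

0

Every face is a triangle, so 2E = 3·144 = 432, giving E = 216.
χ = V − E + F = 74 − 216 + 144 = 2.
For a closed orientable surface χ = 2 − 2g, so g = (2 − (2))/2 = 0.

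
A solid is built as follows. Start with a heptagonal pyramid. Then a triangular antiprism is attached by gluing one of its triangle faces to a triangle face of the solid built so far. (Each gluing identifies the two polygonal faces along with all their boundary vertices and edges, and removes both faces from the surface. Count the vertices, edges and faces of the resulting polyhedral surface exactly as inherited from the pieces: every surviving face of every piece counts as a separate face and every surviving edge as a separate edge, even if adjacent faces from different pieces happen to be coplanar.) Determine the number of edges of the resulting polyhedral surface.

A heptagonal pyramid: V=8, E=14, F=8.
Attach a triangular antiprism (V=6, E=12, F=8) along a 3-gon: merge 3 vertices and 3 edges, delete both glued faces → V=11, E=23, F=14.
Check: V − E + F = 11 − 23 + 14 = 2.

23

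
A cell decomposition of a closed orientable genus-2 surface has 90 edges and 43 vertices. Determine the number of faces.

45

For a closed orientable surface of genus 2, χ = 2 − 2·2 = -2.
F = -2 − V + E = -2 − 43 + 90 = 45.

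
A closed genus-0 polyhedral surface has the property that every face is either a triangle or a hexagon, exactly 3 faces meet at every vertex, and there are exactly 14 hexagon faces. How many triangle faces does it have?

Let x be the number of triangles; then F = 14 + x.
Edge–face incidences: 2E = 6·14 + 3·x = 84 + 3x.
Every vertex has degree 3, so 3V = 2E.
Euler: V − E + F = 2 ⇒ (2E)/3 − E + (14 + x) = 2.
Multiply by 6: 2·(2E) − 3·(2E) + 6·(14 + x) = 12, i.e. 84 + 6x − (84 + 3x) = 12.
Collecting terms: 3x = 12, so x = 4.
Then 2E = 84 + 3·4 = 96, so E = 48, V = 2E/3 = 32, F = 14 + 4 = 18.

4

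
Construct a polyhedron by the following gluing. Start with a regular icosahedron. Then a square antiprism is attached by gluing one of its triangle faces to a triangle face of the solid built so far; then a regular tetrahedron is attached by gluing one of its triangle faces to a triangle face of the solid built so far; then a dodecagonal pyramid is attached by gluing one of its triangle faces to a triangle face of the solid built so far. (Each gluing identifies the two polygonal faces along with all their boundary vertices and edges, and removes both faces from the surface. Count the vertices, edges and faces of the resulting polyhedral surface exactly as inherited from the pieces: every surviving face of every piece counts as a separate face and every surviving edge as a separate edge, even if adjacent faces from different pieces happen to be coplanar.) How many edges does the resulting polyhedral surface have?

67

A regular icosahedron: V=12, E=30, F=20.
Attach a square antiprism (V=8, E=16, F=10) along a 3-gon: merge 3 vertices and 3 edges, delete both glued faces → V=17, E=43, F=28.
Attach a regular tetrahedron (V=4, E=6, F=4) along a 3-gon: merge 3 vertices and 3 edges, delete both glued faces → V=18, E=46, F=30.
Attach a dodecagonal pyramid (V=13, E=24, F=13) along a 3-gon: merge 3 vertices and 3 edges, delete both glued faces → V=28, E=67, F=41.
Check: V − E + F = 28 − 67 + 41 = 2.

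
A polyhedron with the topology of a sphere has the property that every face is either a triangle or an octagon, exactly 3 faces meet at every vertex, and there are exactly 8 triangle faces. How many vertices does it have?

Let x be the number of octagons; then F = 8 + x.
Edge–face incidences: 2E = 3·8 + 8·x = 24 + 8x.
Every vertex has degree 3, so 3V = 2E.
Euler: V − E + F = 2 ⇒ (2E)/3 − E + (8 + x) = 2.
Multiply by 6: 2·(2E) − 3·(2E) + 6·(8 + x) = 12, i.e. 48 + 6x − (24 + 8x) = 12.
Collecting terms: −2x + 24 = 12, so −2x = −12, so x = 6.
Then 2E = 24 + 8·6 = 72, so E = 36, V = 2E/3 = 24, F = 8 + 6 = 14.

24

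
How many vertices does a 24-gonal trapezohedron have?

The n-trapezohedron (dual of the n-antiprism) has V = 2·24 + 2 = 50, E = 4·24 = 96, F = 2·24 = 48.

50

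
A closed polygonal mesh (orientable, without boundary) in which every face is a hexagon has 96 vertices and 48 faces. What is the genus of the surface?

Every face is a hexagon, so 2E = 6·48 = 288, giving E = 144.
χ = V − E + F = 96 − 144 + 48 = 0.
For a closed orientable surface χ = 2 − 2g, so g = (2 − (0))/2 = 1.

1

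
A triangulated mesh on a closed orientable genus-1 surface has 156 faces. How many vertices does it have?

78

χ = 2 − 2·1 = 0, and every face is a triangle so 3F = 2E.
E = 3·156/2 = 234. Then V = 0 + E − F = 0 + 234 − 156 = 78.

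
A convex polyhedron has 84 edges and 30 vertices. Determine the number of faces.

Here V − E + F = 2.
F = 2 − V + E = 2 − 30 + 84 = 56.

56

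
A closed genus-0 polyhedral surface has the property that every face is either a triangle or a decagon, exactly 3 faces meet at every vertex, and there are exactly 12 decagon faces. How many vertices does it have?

Let x be the number of triangles; then F = 12 + x.
Edge–face incidences: 2E = 10·12 + 3·x = 120 + 3x.
Every vertex has degree 3, so 3V = 2E.
Euler: V − E + F = 2 ⇒ (2E)/3 − E + (12 + x) = 2.
Multiply by 6: 2·(2E) − 3·(2E) + 6·(12 + x) = 12, i.e. 72 + 6x − (120 + 3x) = 12.
Collecting terms: 3x − 48 = 12, so 3x = 60, so x = 20.
Then 2E = 120 + 3·20 = 180, so E = 90, V = 2E/3 = 60, F = 12 + 20 = 32.

60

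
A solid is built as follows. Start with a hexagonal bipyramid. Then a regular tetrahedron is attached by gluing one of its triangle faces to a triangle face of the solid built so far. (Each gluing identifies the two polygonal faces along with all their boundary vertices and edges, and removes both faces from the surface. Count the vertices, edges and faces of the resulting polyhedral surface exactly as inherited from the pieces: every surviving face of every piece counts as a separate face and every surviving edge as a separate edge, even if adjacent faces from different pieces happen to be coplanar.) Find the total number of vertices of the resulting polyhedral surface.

9

A hexagonal bipyramid: V=8, E=18, F=12.
Attach a regular tetrahedron (V=4, E=6, F=4) along a 3-gon: merge 3 vertices and 3 edges, delete both glued faces → V=9, E=21, F=14.
Check: V − E + F = 9 − 21 + 14 = 2.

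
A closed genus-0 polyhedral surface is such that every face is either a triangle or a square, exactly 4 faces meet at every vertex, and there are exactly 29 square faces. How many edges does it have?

Let x be the number of triangles; then F = 29 + x.
Edge–face incidences: 2E = 4·29 + 3·x = 116 + 3x.
Every vertex has degree 4, so 4V = 2E.
Euler: V − E + F = 2 ⇒ (2E)/4 − E + (29 + x) = 2.
Multiply by 8: 2·(2E) − 4·(2E) + 8·(29 + x) = 16, i.e. 232 + 8x − 2·(116 + 3x) = 16.
Collecting terms: 2x = 16, so x = 8.
Then 2E = 116 + 3·8 = 140, so E = 70, V = 2E/4 = 35, F = 29 + 8 = 37.

70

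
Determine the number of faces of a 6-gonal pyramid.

7

A pyramid on an n-gon base has one n-gon and n triangles: V = 6 + 1 = 7, E = 2·6 = 12, F = 6 + 1 = 7.
Check: V − E + F = 7 − 12 + 7 = 2.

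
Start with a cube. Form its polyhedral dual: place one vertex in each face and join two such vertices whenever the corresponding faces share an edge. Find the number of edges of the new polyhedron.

The base solid has V = 8, E = 12, F = 6.
The dual swaps V and F and preserves E: V′ = F = 6, E′ = E = 12, F′ = V = 8.

12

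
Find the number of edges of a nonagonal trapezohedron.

36

The n-trapezohedron (dual of the n-antiprism) has V = 2·9 + 2 = 20, E = 4·9 = 36, F = 2·9 = 18.
Check: V − E + F = 20 − 36 + 18 = 2.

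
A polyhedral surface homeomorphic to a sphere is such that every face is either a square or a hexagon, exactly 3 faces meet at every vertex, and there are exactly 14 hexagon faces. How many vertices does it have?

Let x be the number of squares; then F = 14 + x.
Edge–face incidences: 2E = 6·14 + 4·x = 84 + 4x.
Every vertex has degree 3, so 3V = 2E.
Euler: V − E + F = 2 ⇒ (2E)/3 − E + (14 + x) = 2.
Multiply by 6: 2·(2E) − 3·(2E) + 6·(14 + x) = 12, i.e. 84 + 6x − (84 + 4x) = 12.
Collecting terms: 2x = 12, so x = 6.
Then 2E = 84 + 4·6 = 108, so E = 54, V = 2E/3 = 36, F = 14 + 6 = 20.

36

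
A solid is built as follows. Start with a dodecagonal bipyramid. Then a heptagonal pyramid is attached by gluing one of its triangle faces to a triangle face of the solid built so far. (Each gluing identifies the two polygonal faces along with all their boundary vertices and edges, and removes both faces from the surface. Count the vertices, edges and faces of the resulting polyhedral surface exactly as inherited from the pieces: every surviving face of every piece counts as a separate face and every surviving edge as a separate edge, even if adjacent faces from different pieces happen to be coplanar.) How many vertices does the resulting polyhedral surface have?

19

A dodecagonal bipyramid: V=14, E=36, F=24.
Attach a heptagonal pyramid (V=8, E=14, F=8) along a 3-gon: merge 3 vertices and 3 edges, delete both glued faces → V=19, E=47, F=30.
Check: V − E + F = 19 − 47 + 30 = 2.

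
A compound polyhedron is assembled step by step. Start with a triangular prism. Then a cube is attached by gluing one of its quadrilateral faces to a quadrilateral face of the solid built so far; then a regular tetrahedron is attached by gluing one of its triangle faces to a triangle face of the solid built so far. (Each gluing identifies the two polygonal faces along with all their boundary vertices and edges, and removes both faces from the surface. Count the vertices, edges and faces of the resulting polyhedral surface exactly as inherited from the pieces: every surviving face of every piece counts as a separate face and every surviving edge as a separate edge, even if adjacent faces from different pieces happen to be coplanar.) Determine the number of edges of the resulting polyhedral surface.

20

A triangular prism: V=6, E=9, F=5.
Attach a cube (V=8, E=12, F=6) along a 4-gon: merge 4 vertices and 4 edges, delete both glued faces → V=10, E=17, F=9.
Attach a regular tetrahedron (V=4, E=6, F=4) along a 3-gon: merge 3 vertices and 3 edges, delete both glued faces → V=11, E=20, F=11.
Check: V − E + F = 11 − 20 + 11 = 2.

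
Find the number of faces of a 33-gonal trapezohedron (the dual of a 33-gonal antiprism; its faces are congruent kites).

66

The n-trapezohedron (dual of the n-antiprism) has V = 2·33 + 2 = 68, E = 4·33 = 132, F = 2·33 = 66.
Check: V − E + F = 68 − 132 + 66 = 2.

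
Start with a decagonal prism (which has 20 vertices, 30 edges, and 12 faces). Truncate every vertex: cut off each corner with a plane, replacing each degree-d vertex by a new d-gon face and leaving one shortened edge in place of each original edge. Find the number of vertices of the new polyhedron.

60

Truncation replaces each original edge-end by a new vertex, so V′ = 2E = 60.
Each original edge survives, and each old vertex of degree d contributes d new edges; summing degrees gives Σd = 2E, so E′ = E + 2E = 3E = 90.
Each original face survives and each original vertex becomes one new face: F′ = F + V = 32.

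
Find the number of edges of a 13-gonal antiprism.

An antiprism on an n-gon has two n-gon caps and 2n triangles: V = 2·13 = 26, E = 4·13 = 52, F = 2·13 + 2 = 28.
Check: V − E + F = 26 − 52 + 28 = 2.

52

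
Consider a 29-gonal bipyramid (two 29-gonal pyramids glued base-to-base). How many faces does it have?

A bipyramid over an n-gon has 2n triangular faces and n + 2 vertices: V = 29 + 2 = 31, E = 3·29 = 87, F = 2·29 = 58.

58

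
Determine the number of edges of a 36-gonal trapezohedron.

144

The n-trapezohedron (dual of the n-antiprism) has V = 2·36 + 2 = 74, E = 4·36 = 144, F = 2·36 = 72.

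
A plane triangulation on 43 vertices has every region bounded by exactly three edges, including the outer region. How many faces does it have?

82

In a plane triangulation 3F = 2E and V − E + F = 2, so F = 2V − 4 = 2·43 − 4 = 82.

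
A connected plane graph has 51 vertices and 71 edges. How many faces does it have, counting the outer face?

22

Euler's formula for a connected plane graph: V − E + F = 2, so F = 2 − 51 + 71 = 22.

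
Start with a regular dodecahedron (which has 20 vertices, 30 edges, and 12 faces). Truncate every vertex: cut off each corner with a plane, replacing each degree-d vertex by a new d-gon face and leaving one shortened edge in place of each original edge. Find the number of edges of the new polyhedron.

Truncation replaces each original edge-end by a new vertex, so V′ = 2E = 60.
Each original edge survives, and each old vertex of degree d contributes d new edges; summing degrees gives Σd = 2E, so E′ = E + 2E = 3E = 90.
Each original face survives and each original vertex becomes one new face: F′ = F + V = 32.

90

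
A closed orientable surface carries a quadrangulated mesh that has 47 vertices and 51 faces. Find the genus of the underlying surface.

Every face is a square, so 2E = 4·51 = 204, giving E = 102.
χ = V − E + F = 47 − 102 + 51 = -4.
For a closed orientable surface χ = 2 − 2g, so g = (2 − (-4))/2 = 3.

3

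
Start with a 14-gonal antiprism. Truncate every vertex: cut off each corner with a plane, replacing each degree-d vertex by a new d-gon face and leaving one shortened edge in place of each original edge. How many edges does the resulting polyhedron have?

The base solid has V = 28, E = 56, F = 30.
Truncation replaces each original edge-end by a new vertex, so V′ = 2E = 112.
Each original edge survives, and each old vertex of degree d contributes d new edges; summing degrees gives Σd = 2E, so E′ = E + 2E = 3E = 168.
Each original face survives and each original vertex becomes one new face: F′ = F + V = 58.

168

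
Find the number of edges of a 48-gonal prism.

A prism on an n-gon has two n-gon bases and n rectangular sides: V = 2·48 = 96, E = 3·48 = 144, F = 48 + 2 = 50.

144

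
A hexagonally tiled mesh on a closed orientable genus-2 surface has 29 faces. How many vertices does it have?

56

χ = 2 − 2·2 = -2, and every face is a hexagon so 6F = 2E.
E = 6·29/2 = 87. Then V = -2 + E − F = -2 + 87 − 29 = 56.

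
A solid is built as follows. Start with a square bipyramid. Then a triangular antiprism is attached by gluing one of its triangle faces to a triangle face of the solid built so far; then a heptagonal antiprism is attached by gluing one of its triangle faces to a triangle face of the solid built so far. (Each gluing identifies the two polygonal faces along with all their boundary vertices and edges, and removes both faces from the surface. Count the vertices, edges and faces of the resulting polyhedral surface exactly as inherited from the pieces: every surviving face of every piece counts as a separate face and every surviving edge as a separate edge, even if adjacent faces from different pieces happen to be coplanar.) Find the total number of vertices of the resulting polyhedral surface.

20

A square bipyramid: V=6, E=12, F=8.
Attach a triangular antiprism (V=6, E=12, F=8) along a 3-gon: merge 3 vertices and 3 edges, delete both glued faces → V=9, E=21, F=14.
Attach a heptagonal antiprism (V=14, E=28, F=16) along a 3-gon: merge 3 vertices and 3 edges, delete both glued faces → V=20, E=46, F=28.
Check: V − E + F = 20 − 46 + 28 = 2.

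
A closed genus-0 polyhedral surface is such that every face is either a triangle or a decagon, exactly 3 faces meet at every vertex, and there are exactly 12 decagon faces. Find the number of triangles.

20

Let x be the number of triangles; then F = 12 + x.
Edge–face incidences: 2E = 10·12 + 3·x = 120 + 3x.
Every vertex has degree 3, so 3V = 2E.
Euler: V − E + F = 2 ⇒ (2E)/3 − E + (12 + x) = 2.
Multiply by 6: 2·(2E) − 3·(2E) + 6·(12 + x) = 12, i.e. 72 + 6x − (120 + 3x) = 12.
Collecting terms: 3x − 48 = 12, so 3x = 60, so x = 20.
Then 2E = 120 + 3·20 = 180, so E = 90, V = 2E/3 = 60, F = 12 + 20 = 32.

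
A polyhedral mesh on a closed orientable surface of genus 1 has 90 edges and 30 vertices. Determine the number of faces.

60

For a closed orientable surface of genus 1, χ = 2 − 2·1 = 0.
F = 0 − V + E = 0 − 30 + 90 = 60.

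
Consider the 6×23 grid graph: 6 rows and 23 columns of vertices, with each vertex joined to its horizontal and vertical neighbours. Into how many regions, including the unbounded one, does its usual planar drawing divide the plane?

111

The grid has V = 6·23 = 138 vertices and E = 6·22 + 23·5 = 247 edges.
F = 2 − V + E = 2 − 138 + 247 = 111.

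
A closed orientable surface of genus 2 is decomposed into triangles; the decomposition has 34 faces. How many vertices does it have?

χ = 2 − 2·2 = -2, and every face is a triangle so 3F = 2E.
E = 3·34/2 = 51. Then V = -2 + E − F = -2 + 51 − 34 = 15.

15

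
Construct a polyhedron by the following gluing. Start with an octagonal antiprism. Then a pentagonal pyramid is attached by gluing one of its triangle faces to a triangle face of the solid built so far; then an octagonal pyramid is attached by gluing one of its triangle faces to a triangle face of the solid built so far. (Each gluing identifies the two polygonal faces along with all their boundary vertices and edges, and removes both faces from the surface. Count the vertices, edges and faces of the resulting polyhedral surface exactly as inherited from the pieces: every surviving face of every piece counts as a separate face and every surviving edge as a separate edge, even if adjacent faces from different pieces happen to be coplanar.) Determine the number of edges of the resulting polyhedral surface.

52

An octagonal antiprism: V=16, E=32, F=18.
Attach a pentagonal pyramid (V=6, E=10, F=6) along a 3-gon: merge 3 vertices and 3 edges, delete both glued faces → V=19, E=39, F=22.
Attach an octagonal pyramid (V=9, E=16, F=9) along a 3-gon: merge 3 vertices and 3 edges, delete both glued faces → V=25, E=52, F=29.
Check: V − E + F = 25 − 52 + 29 = 2.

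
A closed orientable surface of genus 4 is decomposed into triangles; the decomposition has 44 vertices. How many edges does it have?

150

χ = 2 − 2·4 = -6, and every face is a triangle so 3F = 2E.
V − E + F = -6 with E = 3F/2 gives 44 − (3/2 − 1)·F = -6, so F = 100 and E = 150.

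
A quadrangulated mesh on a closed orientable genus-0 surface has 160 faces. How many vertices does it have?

162

χ = 2 − 2·0 = 2, and every face is a square so 4F = 2E.
E = 4·160/2 = 320. Then V = 2 + E − F = 2 + 320 − 160 = 162.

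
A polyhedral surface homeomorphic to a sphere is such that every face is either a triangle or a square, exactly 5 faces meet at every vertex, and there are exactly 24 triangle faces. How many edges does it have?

Let x be the number of squares; then F = 24 + x.
Edge–face incidences: 2E = 3·24 + 4·x = 72 + 4x.
Every vertex has degree 5, so 5V = 2E.
Euler: V − E + F = 2 ⇒ (2E)/5 − E + (24 + x) = 2.
Multiply by 10: 2·(2E) − 5·(2E) + 10·(24 + x) = 20, i.e. 240 + 10x − 3·(72 + 4x) = 20.
Collecting terms: −2x + 24 = 20, so −2x = −4, so x = 2.
Then 2E = 72 + 4·2 = 80, so E = 40, V = 2E/5 = 16, F = 24 + 2 = 26.

40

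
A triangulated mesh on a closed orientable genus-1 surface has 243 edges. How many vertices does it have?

χ = 2 − 2·1 = 0, and every face is a triangle so 3F = 2E.
F = 2E/3 = 162. Then V = 0 + E − F = 0 + 243 − 162 = 81.

81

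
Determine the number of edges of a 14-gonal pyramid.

28

A pyramid on an n-gon base has one n-gon and n triangles: V = 14 + 1 = 15, E = 2·14 = 28, F = 14 + 1 = 15.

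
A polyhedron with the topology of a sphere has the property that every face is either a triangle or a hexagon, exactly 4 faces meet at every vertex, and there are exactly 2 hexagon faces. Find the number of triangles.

12

Let x be the number of triangles; then F = 2 + x.
Edge–face incidences: 2E = 6·2 + 3·x = 12 + 3x.
Every vertex has degree 4, so 4V = 2E.
Euler: V − E + F = 2 ⇒ (2E)/4 − E + (2 + x) = 2.
Multiply by 8: 2·(2E) − 4·(2E) + 8·(2 + x) = 16, i.e. 16 + 8x − 2·(12 + 3x) = 16.
Collecting terms: 2x − 8 = 16, so 2x = 24, so x = 12.
Then 2E = 12 + 3·12 = 48, so E = 24, V = 2E/4 = 12, F = 2 + 12 = 14.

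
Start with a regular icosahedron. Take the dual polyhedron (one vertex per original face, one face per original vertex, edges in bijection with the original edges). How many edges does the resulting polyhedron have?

The base solid has V = 12, E = 30, F = 20.
The dual swaps V and F and preserves E: V′ = F = 20, E′ = E = 30, F′ = V = 12.

30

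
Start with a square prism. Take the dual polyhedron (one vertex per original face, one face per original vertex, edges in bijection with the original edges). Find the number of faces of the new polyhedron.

The base solid has V = 8, E = 12, F = 6.
The dual swaps V and F and preserves E: V′ = F = 6, E′ = E = 12, F′ = V = 8.

8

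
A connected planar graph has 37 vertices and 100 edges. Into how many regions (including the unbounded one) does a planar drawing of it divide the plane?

65

Euler's formula for a connected plane graph: V − E + F = 2, so F = 2 − 37 + 100 = 65.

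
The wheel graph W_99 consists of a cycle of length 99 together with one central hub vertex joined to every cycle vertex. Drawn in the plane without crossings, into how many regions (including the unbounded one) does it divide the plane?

W_99 has V = 99 + 1 = 100 vertices and E = 2·99 = 198 edges.
By Euler's formula F = 2 − V + E = 2 − 100 + 198 = 100.

100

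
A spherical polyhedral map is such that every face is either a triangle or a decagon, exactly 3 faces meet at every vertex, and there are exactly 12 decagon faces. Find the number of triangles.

Let x be the number of triangles; then F = 12 + x.
Edge–face incidences: 2E = 10·12 + 3·x = 120 + 3x.
Every vertex has degree 3, so 3V = 2E.
Euler: V − E + F = 2 ⇒ (2E)/3 − E + (12 + x) = 2.
Multiply by 6: 2·(2E) − 3·(2E) + 6·(12 + x) = 12, i.e. 72 + 6x − (120 + 3x) = 12.
Collecting terms: 3x − 48 = 12, so 3x = 60, so x = 20.
Then 2E = 120 + 3·20 = 180, so E = 90, V = 2E/3 = 60, F = 12 + 20 = 32.

20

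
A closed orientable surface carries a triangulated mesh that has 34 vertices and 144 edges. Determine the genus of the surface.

8

Every face is a triangle and each edge borders two faces, so 3F = 2·144, giving F = 96.
χ = V − E + F = 34 − 144 + 96 = -14.
For a closed orientable surface χ = 2 − 2g, so g = (2 − (-14))/2 = 8.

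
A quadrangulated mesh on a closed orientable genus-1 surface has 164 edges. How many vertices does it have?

82

χ = 2 − 2·1 = 0, and every face is a square so 4F = 2E.
F = 2E/4 = 82. Then V = 0 + E − F = 0 + 164 − 82 = 82.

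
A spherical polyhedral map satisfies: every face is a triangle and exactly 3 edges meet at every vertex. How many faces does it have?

4

Each face has 3 edges and each edge borders two faces, so 2E = 3F.
Each vertex has degree 3, so 3V = 2E and hence V = 3F/3.
Euler: V − E + F = 2 ⇒ (3F/3) − (3F/2) + F = 2.
Multiply by 6: (6 − 9 + 6)F = 12, i.e. 3F = 12.
So F = 4, E = 3·4/2 = 6, V = 3·4/3 = 4.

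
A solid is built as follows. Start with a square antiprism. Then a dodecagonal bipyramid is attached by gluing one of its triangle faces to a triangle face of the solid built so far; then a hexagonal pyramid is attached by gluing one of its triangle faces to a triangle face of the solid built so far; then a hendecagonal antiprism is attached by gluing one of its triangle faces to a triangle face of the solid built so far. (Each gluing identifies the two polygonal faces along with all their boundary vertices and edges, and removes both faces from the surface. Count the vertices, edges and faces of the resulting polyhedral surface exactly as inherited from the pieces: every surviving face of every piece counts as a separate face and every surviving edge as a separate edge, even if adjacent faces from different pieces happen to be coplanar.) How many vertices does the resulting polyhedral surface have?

A square antiprism: V=8, E=16, F=10.
Attach a dodecagonal bipyramid (V=14, E=36, F=24) along a 3-gon: merge 3 vertices and 3 edges, delete both glued faces → V=19, E=49, F=32.
Attach a hexagonal pyramid (V=7, E=12, F=7) along a 3-gon: merge 3 vertices and 3 edges, delete both glued faces → V=23, E=58, F=37.
Attach a hendecagonal antiprism (V=22, E=44, F=24) along a 3-gon: merge 3 vertices and 3 edges, delete both glued faces → V=42, E=99, F=59.
Check: V − E + F = 42 − 99 + 59 = 2.

42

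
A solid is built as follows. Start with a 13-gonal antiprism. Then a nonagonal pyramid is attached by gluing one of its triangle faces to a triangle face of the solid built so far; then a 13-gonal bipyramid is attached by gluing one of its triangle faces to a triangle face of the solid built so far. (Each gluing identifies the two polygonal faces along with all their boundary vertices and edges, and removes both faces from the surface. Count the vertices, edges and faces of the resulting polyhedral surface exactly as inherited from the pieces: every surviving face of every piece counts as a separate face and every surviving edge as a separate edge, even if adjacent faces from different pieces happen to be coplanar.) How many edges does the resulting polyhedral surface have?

A 13-gonal antiprism: V=26, E=52, F=28.
Attach a nonagonal pyramid (V=10, E=18, F=10) along a 3-gon: merge 3 vertices and 3 edges, delete both glued faces → V=33, E=67, F=36.
Attach a 13-gonal bipyramid (V=15, E=39, F=26) along a 3-gon: merge 3 vertices and 3 edges, delete both glued faces → V=45, E=103, F=60.
Check: V − E + F = 45 − 103 + 60 = 2.

103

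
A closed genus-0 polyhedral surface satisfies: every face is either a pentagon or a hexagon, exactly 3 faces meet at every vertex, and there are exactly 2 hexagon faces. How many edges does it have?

Let x be the number of pentagons; then F = 2 + x.
Edge–face incidences: 2E = 6·2 + 5·x = 12 + 5x.
Every vertex has degree 3, so 3V = 2E.
Euler: V − E + F = 2 ⇒ (2E)/3 − E + (2 + x) = 2.
Multiply by 6: 2·(2E) − 3·(2E) + 6·(2 + x) = 12, i.e. 12 + 6x − (12 + 5x) = 12.
Collecting terms: x = 12.
Then 2E = 12 + 5·12 = 72, so E = 36, V = 2E/3 = 24, F = 2 + 12 = 14.

36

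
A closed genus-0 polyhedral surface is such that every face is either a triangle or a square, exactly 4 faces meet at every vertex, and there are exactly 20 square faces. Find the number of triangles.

8

Let x be the number of triangles; then F = 20 + x.
Edge–face incidences: 2E = 4·20 + 3·x = 80 + 3x.
Every vertex has degree 4, so 4V = 2E.
Euler: V − E + F = 2 ⇒ (2E)/4 − E + (20 + x) = 2.
Multiply by 8: 2·(2E) − 4·(2E) + 8·(20 + x) = 16, i.e. 160 + 8x − 2·(80 + 3x) = 16.
Collecting terms: 2x = 16, so x = 8.
Then 2E = 80 + 3·8 = 104, so E = 52, V = 2E/4 = 26, F = 20 + 8 = 28.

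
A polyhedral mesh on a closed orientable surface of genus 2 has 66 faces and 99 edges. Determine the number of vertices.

31

For a closed orientable surface of genus 2, χ = 2 − 2·2 = -2.
V = -2 + E − F = -2 + 99 − 66 = 31.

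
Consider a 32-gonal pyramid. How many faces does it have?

A pyramid on an n-gon base has one n-gon and n triangles: V = 32 + 1 = 33, E = 2·32 = 64, F = 32 + 1 = 33.

33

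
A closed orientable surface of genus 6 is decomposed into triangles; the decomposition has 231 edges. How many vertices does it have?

χ = 2 − 2·6 = -10, and every face is a triangle so 3F = 2E.
F = 2E/3 = 154. Then V = -10 + E − F = -10 + 231 − 154 = 67.

67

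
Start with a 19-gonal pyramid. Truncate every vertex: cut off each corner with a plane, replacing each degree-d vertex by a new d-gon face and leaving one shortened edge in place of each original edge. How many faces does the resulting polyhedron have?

40

The base solid has V = 20, E = 38, F = 20.
Truncation replaces each original edge-end by a new vertex, so V′ = 2E = 76.
Each original edge survives, and each old vertex of degree d contributes d new edges; summing degrees gives Σd = 2E, so E′ = E + 2E = 3E = 114.
Each original face survives and each original vertex becomes one new face: F′ = F + V = 40.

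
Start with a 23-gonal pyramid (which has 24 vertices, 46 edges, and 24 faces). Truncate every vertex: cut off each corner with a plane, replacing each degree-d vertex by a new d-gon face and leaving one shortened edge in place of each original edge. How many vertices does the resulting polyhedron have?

92

Truncation replaces each original edge-end by a new vertex, so V′ = 2E = 92.
Each original edge survives, and each old vertex of degree d contributes d new edges; summing degrees gives Σd = 2E, so E′ = E + 2E = 3E = 138.
Each original face survives and each original vertex becomes one new face: F′ = F + V = 48.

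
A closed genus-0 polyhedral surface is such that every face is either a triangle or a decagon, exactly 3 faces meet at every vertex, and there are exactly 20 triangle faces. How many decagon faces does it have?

Let x be the number of decagons; then F = 20 + x.
Edge–face incidences: 2E = 3·20 + 10·x = 60 + 10x.
Every vertex has degree 3, so 3V = 2E.
Euler: V − E + F = 2 ⇒ (2E)/3 − E + (20 + x) = 2.
Multiply by 6: 2·(2E) − 3·(2E) + 6·(20 + x) = 12, i.e. 120 + 6x − (60 + 10x) = 12.
Collecting terms: −4x + 60 = 12, so −4x = −48, so x = 12.
Then 2E = 60 + 10·12 = 180, so E = 90, V = 2E/3 = 60, F = 20 + 12 = 32.

12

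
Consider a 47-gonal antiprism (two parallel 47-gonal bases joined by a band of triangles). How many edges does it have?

An antiprism on an n-gon has two n-gon caps and 2n triangles: V = 2·47 = 94, E = 4·47 = 188, F = 2·47 + 2 = 96.

188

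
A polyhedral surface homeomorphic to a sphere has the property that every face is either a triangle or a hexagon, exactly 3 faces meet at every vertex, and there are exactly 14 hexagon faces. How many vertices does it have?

Let x be the number of triangles; then F = 14 + x.
Edge–face incidences: 2E = 6·14 + 3·x = 84 + 3x.
Every vertex has degree 3, so 3V = 2E.
Euler: V − E + F = 2 ⇒ (2E)/3 − E + (14 + x) = 2.
Multiply by 6: 2·(2E) − 3·(2E) + 6·(14 + x) = 12, i.e. 84 + 6x − (84 + 3x) = 12.
Collecting terms: 3x = 12, so x = 4.
Then 2E = 84 + 3·4 = 96, so E = 48, V = 2E/3 = 32, F = 14 + 4 = 18.

32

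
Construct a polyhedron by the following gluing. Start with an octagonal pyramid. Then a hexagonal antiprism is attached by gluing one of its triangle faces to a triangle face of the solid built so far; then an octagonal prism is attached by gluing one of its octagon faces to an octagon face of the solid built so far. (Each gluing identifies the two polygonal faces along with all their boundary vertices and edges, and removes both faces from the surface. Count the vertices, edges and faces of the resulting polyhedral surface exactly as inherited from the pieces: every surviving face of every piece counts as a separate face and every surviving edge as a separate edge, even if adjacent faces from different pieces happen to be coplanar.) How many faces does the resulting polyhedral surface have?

An octagonal pyramid: V=9, E=16, F=9.
Attach a hexagonal antiprism (V=12, E=24, F=14) along a 3-gon: merge 3 vertices and 3 edges, delete both glued faces → V=18, E=37, F=21.
Attach an octagonal prism (V=16, E=24, F=10) along an 8-gon: merge 8 vertices and 8 edges, delete both glued faces → V=26, E=53, F=29.
Check: V − E + F = 26 − 53 + 29 = 2.

29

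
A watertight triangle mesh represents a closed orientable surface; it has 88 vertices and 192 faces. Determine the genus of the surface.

5

Every face is a triangle, so 2E = 3·192 = 576, giving E = 288.
χ = V − E + F = 88 − 288 + 192 = -8.
For a closed orientable surface χ = 2 − 2g, so g = (2 − (-8))/2 = 5.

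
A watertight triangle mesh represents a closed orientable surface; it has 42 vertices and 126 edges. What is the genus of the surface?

Every face is a triangle and each edge borders two faces, so 3F = 2·126, giving F = 84.
χ = V − E + F = 42 − 126 + 84 = 0.
For a closed orientable surface χ = 2 − 2g, so g = (2 − (0))/2 = 1.

1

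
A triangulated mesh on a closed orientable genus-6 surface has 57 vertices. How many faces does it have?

134

χ = 2 − 2·6 = -10, and every face is a triangle so 3F = 2E.
V − E + F = -10 with E = 3F/2 gives 57 − (3/2 − 1)·F = -10, so F = 134 and E = 201.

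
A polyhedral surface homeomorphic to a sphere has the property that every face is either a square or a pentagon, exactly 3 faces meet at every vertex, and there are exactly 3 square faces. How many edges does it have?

21

Let x be the number of pentagons; then F = 3 + x.
Edge–face incidences: 2E = 4·3 + 5·x = 12 + 5x.
Every vertex has degree 3, so 3V = 2E.
Euler: V − E + F = 2 ⇒ (2E)/3 − E + (3 + x) = 2.
Multiply by 6: 2·(2E) − 3·(2E) + 6·(3 + x) = 12, i.e. 18 + 6x − (12 + 5x) = 12.
Collecting terms: x + 6 = 12, so x = 6.
Then 2E = 12 + 5·6 = 42, so E = 21, V = 2E/3 = 14, F = 3 + 6 = 9.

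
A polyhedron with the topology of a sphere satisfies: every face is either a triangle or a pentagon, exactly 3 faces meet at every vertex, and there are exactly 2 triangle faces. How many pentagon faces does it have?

Let x be the number of pentagons; then F = 2 + x.
Edge–face incidences: 2E = 3·2 + 5·x = 6 + 5x.
Every vertex has degree 3, so 3V = 2E.
Euler: V − E + F = 2 ⇒ (2E)/3 − E + (2 + x) = 2.
Multiply by 6: 2·(2E) − 3·(2E) + 6·(2 + x) = 12, i.e. 12 + 6x − (6 + 5x) = 12.
Collecting terms: x + 6 = 12, so x = 6.
Then 2E = 6 + 5·6 = 36, so E = 18, V = 2E/3 = 12, F = 2 + 6 = 8.

6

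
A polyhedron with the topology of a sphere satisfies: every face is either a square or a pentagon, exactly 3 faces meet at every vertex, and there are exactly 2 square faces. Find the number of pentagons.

8

Let x be the number of pentagons; then F = 2 + x.
Edge–face incidences: 2E = 4·2 + 5·x = 8 + 5x.
Every vertex has degree 3, so 3V = 2E.
Euler: V − E + F = 2 ⇒ (2E)/3 − E + (2 + x) = 2.
Multiply by 6: 2·(2E) − 3·(2E) + 6·(2 + x) = 12, i.e. 12 + 6x − (8 + 5x) = 12.
Collecting terms: x + 4 = 12, so x = 8.
Then 2E = 8 + 5·8 = 48, so E = 24, V = 2E/3 = 16, F = 2 + 8 = 10.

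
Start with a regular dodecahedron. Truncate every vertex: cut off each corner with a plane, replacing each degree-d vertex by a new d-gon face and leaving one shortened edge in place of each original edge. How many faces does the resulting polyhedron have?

The base solid has V = 20, E = 30, F = 12.
Truncation replaces each original edge-end by a new vertex, so V′ = 2E = 60.
Each original edge survives, and each old vertex of degree d contributes d new edges; summing degrees gives Σd = 2E, so E′ = E + 2E = 3E = 90.
Each original face survives and each original vertex becomes one new face: F′ = F + V = 32.

32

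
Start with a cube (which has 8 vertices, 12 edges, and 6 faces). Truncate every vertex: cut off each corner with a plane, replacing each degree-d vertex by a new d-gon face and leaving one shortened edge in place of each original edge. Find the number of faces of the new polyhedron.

14

Truncation replaces each original edge-end by a new vertex, so V′ = 2E = 24.
Each original edge survives, and each old vertex of degree d contributes d new edges; summing degrees gives Σd = 2E, so E′ = E + 2E = 3E = 36.
Each original face survives and each original vertex becomes one new face: F′ = F + V = 14.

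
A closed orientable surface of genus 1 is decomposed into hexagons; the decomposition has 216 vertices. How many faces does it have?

108

χ = 2 − 2·1 = 0, and every face is a hexagon so 6F = 2E.
V − E + F = 0 with E = 6F/2 gives 216 − (6/2 − 1)·F = 0, so F = 108 and E = 324.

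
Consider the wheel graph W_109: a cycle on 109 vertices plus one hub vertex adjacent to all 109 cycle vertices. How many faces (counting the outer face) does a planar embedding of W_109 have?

110

W_109 has V = 109 + 1 = 110 vertices and E = 2·109 = 218 edges.
By Euler's formula F = 2 − V + E = 2 − 110 + 218 = 110.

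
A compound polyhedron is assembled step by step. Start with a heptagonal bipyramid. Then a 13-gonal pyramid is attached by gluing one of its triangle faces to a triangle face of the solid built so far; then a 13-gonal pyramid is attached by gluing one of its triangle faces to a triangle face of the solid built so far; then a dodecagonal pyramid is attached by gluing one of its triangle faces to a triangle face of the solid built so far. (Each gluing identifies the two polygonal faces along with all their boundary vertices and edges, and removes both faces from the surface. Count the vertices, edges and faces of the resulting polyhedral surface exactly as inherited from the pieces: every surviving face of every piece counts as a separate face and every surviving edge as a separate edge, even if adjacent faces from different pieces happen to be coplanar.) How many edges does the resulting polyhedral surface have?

88

A heptagonal bipyramid: V=9, E=21, F=14.
Attach a 13-gonal pyramid (V=14, E=26, F=14) along a 3-gon: merge 3 vertices and 3 edges, delete both glued faces → V=20, E=44, F=26.
Attach a 13-gonal pyramid (V=14, E=26, F=14) along a 3-gon: merge 3 vertices and 3 edges, delete both glued faces → V=31, E=67, F=38.
Attach a dodecagonal pyramid (V=13, E=24, F=13) along a 3-gon: merge 3 vertices and 3 edges, delete both glued faces → V=41, E=88, F=49.
Check: V − E + F = 41 − 88 + 49 = 2.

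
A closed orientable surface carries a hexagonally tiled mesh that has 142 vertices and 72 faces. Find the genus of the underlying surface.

2

Every face is a hexagon, so 2E = 6·72 = 432, giving E = 216.
χ = V − E + F = 142 − 216 + 72 = -2.
For a closed orientable surface χ = 2 − 2g, so g = (2 − (-2))/2 = 2.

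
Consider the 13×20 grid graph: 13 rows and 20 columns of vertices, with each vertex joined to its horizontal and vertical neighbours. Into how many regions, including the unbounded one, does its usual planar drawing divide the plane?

229

The grid has V = 13·20 = 260 vertices and E = 13·19 + 20·12 = 487 edges.
F = 2 − V + E = 2 − 260 + 487 = 229.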